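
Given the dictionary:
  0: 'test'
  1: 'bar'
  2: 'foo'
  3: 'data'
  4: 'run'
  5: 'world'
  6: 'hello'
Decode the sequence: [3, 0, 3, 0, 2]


Look up each index in the dictionary:
  3 -> 'data'
  0 -> 'test'
  3 -> 'data'
  0 -> 'test'
  2 -> 'foo'

Decoded: "data test data test foo"


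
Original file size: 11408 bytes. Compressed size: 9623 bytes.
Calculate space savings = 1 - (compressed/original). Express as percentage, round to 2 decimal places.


ratio = compressed/original = 9623/11408 = 0.843531
savings = 1 - ratio = 1 - 0.843531 = 0.156469
as a percentage: 0.156469 * 100 = 15.65%

Space savings = 1 - 9623/11408 = 15.65%


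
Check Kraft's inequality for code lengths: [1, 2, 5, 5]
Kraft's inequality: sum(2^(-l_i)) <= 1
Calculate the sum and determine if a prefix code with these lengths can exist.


Sum = 2^(-1) + 2^(-2) + 2^(-5) + 2^(-5)
    = 0.5 + 0.25 + 0.03125 + 0.03125
    = 26/32 = 0.8125
Since 0.8125 <= 1, Kraft's inequality IS satisfied.
A prefix code with these lengths CAN exist.

Kraft sum = 0.8125. Satisfied.


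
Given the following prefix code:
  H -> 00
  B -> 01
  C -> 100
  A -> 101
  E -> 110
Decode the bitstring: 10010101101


Decoding step by step:
Bits 100 -> C
Bits 101 -> A
Bits 01 -> B
Bits 101 -> A


Decoded message: CABA


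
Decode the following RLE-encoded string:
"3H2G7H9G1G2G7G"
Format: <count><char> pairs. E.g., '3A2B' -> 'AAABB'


Expanding each <count><char> pair:
  3H -> 'HHH'
  2G -> 'GG'
  7H -> 'HHHHHHH'
  9G -> 'GGGGGGGGG'
  1G -> 'G'
  2G -> 'GG'
  7G -> 'GGGGGGG'

Decoded = HHHGGHHHHHHHGGGGGGGGGGGGGGGGGGG


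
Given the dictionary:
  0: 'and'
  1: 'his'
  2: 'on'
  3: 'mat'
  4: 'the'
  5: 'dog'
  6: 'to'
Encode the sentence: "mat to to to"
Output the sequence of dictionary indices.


Look up each word in the dictionary:
  'mat' -> 3
  'to' -> 6
  'to' -> 6
  'to' -> 6

Encoded: [3, 6, 6, 6]


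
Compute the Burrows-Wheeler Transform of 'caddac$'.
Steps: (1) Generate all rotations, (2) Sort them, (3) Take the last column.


Rotations (sorted):
  0: $caddac -> last char: c
  1: ac$cadd -> last char: d
  2: addac$c -> last char: c
  3: c$cadda -> last char: a
  4: caddac$ -> last char: $
  5: dac$cad -> last char: d
  6: ddac$ca -> last char: a


BWT = cdca$da


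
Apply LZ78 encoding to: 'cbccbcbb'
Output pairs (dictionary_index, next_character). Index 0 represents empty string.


LZ78 encoding steps:
Dictionary: {0: ''}
Step 1: w='' (idx 0), next='c' -> output (0, 'c'), add 'c' as idx 1
Step 2: w='' (idx 0), next='b' -> output (0, 'b'), add 'b' as idx 2
Step 3: w='c' (idx 1), next='c' -> output (1, 'c'), add 'cc' as idx 3
Step 4: w='b' (idx 2), next='c' -> output (2, 'c'), add 'bc' as idx 4
Step 5: w='b' (idx 2), next='b' -> output (2, 'b'), add 'bb' as idx 5


Encoded: [(0, 'c'), (0, 'b'), (1, 'c'), (2, 'c'), (2, 'b')]


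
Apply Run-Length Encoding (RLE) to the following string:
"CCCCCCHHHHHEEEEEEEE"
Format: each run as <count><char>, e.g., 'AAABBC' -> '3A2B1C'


Scanning runs left to right:
  i=0: run of 'C' x 6 -> '6C'
  i=6: run of 'H' x 5 -> '5H'
  i=11: run of 'E' x 8 -> '8E'

RLE = 6C5H8E


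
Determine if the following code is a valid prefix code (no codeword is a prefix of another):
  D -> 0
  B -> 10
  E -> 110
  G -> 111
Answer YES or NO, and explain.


Checking each pair (does one codeword prefix another?):
  D='0' vs B='10': no prefix
  D='0' vs E='110': no prefix
  D='0' vs G='111': no prefix
  B='10' vs D='0': no prefix
  B='10' vs E='110': no prefix
  B='10' vs G='111': no prefix
  E='110' vs D='0': no prefix
  E='110' vs B='10': no prefix
  E='110' vs G='111': no prefix
  G='111' vs D='0': no prefix
  G='111' vs B='10': no prefix
  G='111' vs E='110': no prefix
No violation found over all pairs.

YES -- this is a valid prefix code. No codeword is a prefix of any other codeword.


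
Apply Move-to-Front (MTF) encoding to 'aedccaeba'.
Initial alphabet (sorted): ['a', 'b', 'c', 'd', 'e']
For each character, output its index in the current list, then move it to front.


MTF encoding:
'a': index 0 in ['a', 'b', 'c', 'd', 'e'] -> ['a', 'b', 'c', 'd', 'e']
'e': index 4 in ['a', 'b', 'c', 'd', 'e'] -> ['e', 'a', 'b', 'c', 'd']
'd': index 4 in ['e', 'a', 'b', 'c', 'd'] -> ['d', 'e', 'a', 'b', 'c']
'c': index 4 in ['d', 'e', 'a', 'b', 'c'] -> ['c', 'd', 'e', 'a', 'b']
'c': index 0 in ['c', 'd', 'e', 'a', 'b'] -> ['c', 'd', 'e', 'a', 'b']
'a': index 3 in ['c', 'd', 'e', 'a', 'b'] -> ['a', 'c', 'd', 'e', 'b']
'e': index 3 in ['a', 'c', 'd', 'e', 'b'] -> ['e', 'a', 'c', 'd', 'b']
'b': index 4 in ['e', 'a', 'c', 'd', 'b'] -> ['b', 'e', 'a', 'c', 'd']
'a': index 2 in ['b', 'e', 'a', 'c', 'd'] -> ['a', 'b', 'e', 'c', 'd']


Output: [0, 4, 4, 4, 0, 3, 3, 4, 2]


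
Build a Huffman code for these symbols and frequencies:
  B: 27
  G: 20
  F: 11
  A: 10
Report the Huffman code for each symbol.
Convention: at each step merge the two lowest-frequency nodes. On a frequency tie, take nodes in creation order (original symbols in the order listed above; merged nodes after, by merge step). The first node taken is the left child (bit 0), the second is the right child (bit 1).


Huffman tree construction:
Step 1: Merge A(10) + F(11) = 21
Step 2: Merge G(20) + (A+F)(21) = 41
Step 3: Merge B(27) + (G+(A+F))(41) = 68
Read each symbol's code off the tree from the root (left child = 0, right child = 1).

Codes:
  B: 0 (length 1)
  G: 10 (length 2)
  F: 111 (length 3)
  A: 110 (length 3)
Average code length: 130/68 = 1.9118 bits/symbol


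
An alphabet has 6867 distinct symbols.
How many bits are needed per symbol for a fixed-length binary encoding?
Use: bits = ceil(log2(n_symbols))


log2(6867) = 12.7455
Bracket: 2^12 = 4096 < 6867 <= 2^13 = 8192
So ceil(log2(6867)) = 13

bits = ceil(log2(6867)) = ceil(12.7455) = 13 bits


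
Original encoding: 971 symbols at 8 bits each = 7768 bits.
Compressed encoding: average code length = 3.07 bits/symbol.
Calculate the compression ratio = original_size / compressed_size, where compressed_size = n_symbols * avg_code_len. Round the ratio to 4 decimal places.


original_size = n_symbols * orig_bits = 971 * 8 = 7768 bits
compressed_size = n_symbols * avg_code_len = 971 * 3.07 = 2980.97 bits
ratio = original_size / compressed_size = 7768 / 2980.97 = 2.6059

Compression ratio = 2.6059


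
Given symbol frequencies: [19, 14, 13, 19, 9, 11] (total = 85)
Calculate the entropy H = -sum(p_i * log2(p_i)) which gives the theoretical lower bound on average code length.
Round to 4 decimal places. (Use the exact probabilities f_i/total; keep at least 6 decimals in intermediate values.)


Per-symbol terms -p_i * log2(p_i) with p_i = f_i/85:
  p = 19/85 = 0.223529: log2(p) = -2.161463, -p*log2(p) = 0.483151
  p = 14/85 = 0.164706: log2(p) = -2.602036, -p*log2(p) = 0.428571
  p = 13/85 = 0.152941: log2(p) = -2.708951, -p*log2(p) = 0.414310
  p = 19/85 = 0.223529: log2(p) = -2.161463, -p*log2(p) = 0.483151
  p = 9/85 = 0.105882: log2(p) = -3.239466, -p*log2(p) = 0.343002
  p = 11/85 = 0.129412: log2(p) = -2.949959, -p*log2(p) = 0.381759
H = 0.483151 + 0.428571 + 0.414310 + 0.483151 + 0.343002 + 0.381759 = 2.533944

H = 2.5339 bits/symbol


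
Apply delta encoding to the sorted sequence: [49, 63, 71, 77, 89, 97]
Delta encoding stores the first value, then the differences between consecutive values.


First value: 49
Deltas:
  63 - 49 = 14
  71 - 63 = 8
  77 - 71 = 6
  89 - 77 = 12
  97 - 89 = 8


Delta encoded: [49, 14, 8, 6, 12, 8]


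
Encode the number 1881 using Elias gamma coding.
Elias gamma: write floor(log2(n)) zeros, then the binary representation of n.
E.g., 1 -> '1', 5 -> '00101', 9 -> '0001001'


num_bits = floor(log2(1881)) + 1 = 11
leading_zeros = num_bits - 1 = 10
binary(1881) = 11101011001

Elias gamma(1881) = '0000000000' + '11101011001' = 000000000011101011001 (21 bits)


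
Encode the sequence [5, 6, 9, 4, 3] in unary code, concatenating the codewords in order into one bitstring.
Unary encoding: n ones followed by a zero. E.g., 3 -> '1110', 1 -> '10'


Encode each number as n ones followed by a terminating 0:
  5 -> 111110 (6 bits)
  6 -> 1111110 (7 bits)
  9 -> 1111111110 (10 bits)
  4 -> 11110 (5 bits)
  3 -> 1110 (4 bits)
Total length = 6 + 7 + 10 + 5 + 4 = 32 bits.

Unary([5, 6, 9, 4, 3]) = 11111011111101111111110111101110 (32 bits)


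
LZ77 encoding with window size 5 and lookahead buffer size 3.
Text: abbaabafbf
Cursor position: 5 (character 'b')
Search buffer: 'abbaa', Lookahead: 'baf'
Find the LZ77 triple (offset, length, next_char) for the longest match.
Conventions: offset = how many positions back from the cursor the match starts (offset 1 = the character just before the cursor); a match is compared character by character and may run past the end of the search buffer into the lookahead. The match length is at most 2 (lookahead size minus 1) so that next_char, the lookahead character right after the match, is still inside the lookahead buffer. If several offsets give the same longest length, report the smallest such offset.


Try each offset into the search buffer:
  offset=1 (pos 4, char 'a'): match length 0
  offset=2 (pos 3, char 'a'): match length 0
  offset=3 (pos 2, char 'b'): match length 2
  offset=4 (pos 1, char 'b'): match length 1
  offset=5 (pos 0, char 'a'): match length 0
Longest match has length 2 at offset 3.
next_char = character at position 5 + 2 = 7 -> 'f'

Best match: offset=3, length=2 (matching 'ba' starting at position 2)
LZ77 triple: (3, 2, 'f')


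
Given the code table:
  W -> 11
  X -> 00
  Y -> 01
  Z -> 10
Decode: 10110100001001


Decoding:
10 -> Z
11 -> W
01 -> Y
00 -> X
00 -> X
10 -> Z
01 -> Y


Result: ZWYXXZY


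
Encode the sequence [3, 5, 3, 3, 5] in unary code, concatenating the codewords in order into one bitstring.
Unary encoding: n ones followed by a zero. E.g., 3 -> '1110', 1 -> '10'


Encode each number as n ones followed by a terminating 0:
  3 -> 1110 (4 bits)
  5 -> 111110 (6 bits)
  3 -> 1110 (4 bits)
  3 -> 1110 (4 bits)
  5 -> 111110 (6 bits)
Total length = 4 + 6 + 4 + 4 + 6 = 24 bits.

Unary([3, 5, 3, 3, 5]) = 111011111011101110111110 (24 bits)


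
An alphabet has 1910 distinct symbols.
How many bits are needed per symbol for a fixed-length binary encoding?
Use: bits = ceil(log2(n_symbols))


log2(1910) = 10.8994
Bracket: 2^10 = 1024 < 1910 <= 2^11 = 2048
So ceil(log2(1910)) = 11

bits = ceil(log2(1910)) = ceil(10.8994) = 11 bits


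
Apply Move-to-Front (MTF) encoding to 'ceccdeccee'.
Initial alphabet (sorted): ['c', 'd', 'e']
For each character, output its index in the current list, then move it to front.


MTF encoding:
'c': index 0 in ['c', 'd', 'e'] -> ['c', 'd', 'e']
'e': index 2 in ['c', 'd', 'e'] -> ['e', 'c', 'd']
'c': index 1 in ['e', 'c', 'd'] -> ['c', 'e', 'd']
'c': index 0 in ['c', 'e', 'd'] -> ['c', 'e', 'd']
'd': index 2 in ['c', 'e', 'd'] -> ['d', 'c', 'e']
'e': index 2 in ['d', 'c', 'e'] -> ['e', 'd', 'c']
'c': index 2 in ['e', 'd', 'c'] -> ['c', 'e', 'd']
'c': index 0 in ['c', 'e', 'd'] -> ['c', 'e', 'd']
'e': index 1 in ['c', 'e', 'd'] -> ['e', 'c', 'd']
'e': index 0 in ['e', 'c', 'd'] -> ['e', 'c', 'd']


Output: [0, 2, 1, 0, 2, 2, 2, 0, 1, 0]


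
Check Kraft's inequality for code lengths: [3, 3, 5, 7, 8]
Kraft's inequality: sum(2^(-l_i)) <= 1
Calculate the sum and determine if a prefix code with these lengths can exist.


Sum = 2^(-3) + 2^(-3) + 2^(-5) + 2^(-7) + 2^(-8)
    = 0.125 + 0.125 + 0.03125 + 0.0078125 + 0.00390625
    = 75/256 = 0.29296875
Since 0.29296875 <= 1, Kraft's inequality IS satisfied.
A prefix code with these lengths CAN exist.

Kraft sum = 0.29296875. Satisfied.


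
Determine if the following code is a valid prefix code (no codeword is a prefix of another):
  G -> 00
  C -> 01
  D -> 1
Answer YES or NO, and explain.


Checking each pair (does one codeword prefix another?):
  G='00' vs C='01': no prefix
  G='00' vs D='1': no prefix
  C='01' vs G='00': no prefix
  C='01' vs D='1': no prefix
  D='1' vs G='00': no prefix
  D='1' vs C='01': no prefix
No violation found over all pairs.

YES -- this is a valid prefix code. No codeword is a prefix of any other codeword.


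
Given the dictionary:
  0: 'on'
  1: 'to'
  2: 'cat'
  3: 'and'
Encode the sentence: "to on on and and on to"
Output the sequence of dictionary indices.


Look up each word in the dictionary:
  'to' -> 1
  'on' -> 0
  'on' -> 0
  'and' -> 3
  'and' -> 3
  'on' -> 0
  'to' -> 1

Encoded: [1, 0, 0, 3, 3, 0, 1]


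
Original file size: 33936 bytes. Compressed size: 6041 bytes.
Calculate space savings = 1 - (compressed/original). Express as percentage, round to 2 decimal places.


ratio = compressed/original = 6041/33936 = 0.178012
savings = 1 - ratio = 1 - 0.178012 = 0.821988
as a percentage: 0.821988 * 100 = 82.2%

Space savings = 1 - 6041/33936 = 82.2%


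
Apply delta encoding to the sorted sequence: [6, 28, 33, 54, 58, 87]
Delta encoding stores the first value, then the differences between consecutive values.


First value: 6
Deltas:
  28 - 6 = 22
  33 - 28 = 5
  54 - 33 = 21
  58 - 54 = 4
  87 - 58 = 29


Delta encoded: [6, 22, 5, 21, 4, 29]


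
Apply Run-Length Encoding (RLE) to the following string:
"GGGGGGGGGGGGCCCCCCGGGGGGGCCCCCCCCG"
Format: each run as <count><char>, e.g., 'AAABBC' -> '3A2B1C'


Scanning runs left to right:
  i=0: run of 'G' x 12 -> '12G'
  i=12: run of 'C' x 6 -> '6C'
  i=18: run of 'G' x 7 -> '7G'
  i=25: run of 'C' x 8 -> '8C'
  i=33: run of 'G' x 1 -> '1G'

RLE = 12G6C7G8C1G


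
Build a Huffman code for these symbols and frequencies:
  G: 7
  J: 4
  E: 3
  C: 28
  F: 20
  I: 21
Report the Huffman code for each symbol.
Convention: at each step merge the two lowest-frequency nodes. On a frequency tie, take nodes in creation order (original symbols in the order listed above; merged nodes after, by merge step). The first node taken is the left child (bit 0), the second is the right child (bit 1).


Huffman tree construction:
Step 1: Merge E(3) + J(4) = 7
Step 2: Merge G(7) + (E+J)(7) = 14
Step 3: Merge (G+(E+J))(14) + F(20) = 34
Step 4: Merge I(21) + C(28) = 49
Step 5: Merge ((G+(E+J))+F)(34) + (I+C)(49) = 83
Read each symbol's code off the tree from the root (left child = 0, right child = 1).

Codes:
  G: 000 (length 3)
  J: 0011 (length 4)
  E: 0010 (length 4)
  C: 11 (length 2)
  F: 01 (length 2)
  I: 10 (length 2)
Average code length: 187/83 = 2.2530 bits/symbol


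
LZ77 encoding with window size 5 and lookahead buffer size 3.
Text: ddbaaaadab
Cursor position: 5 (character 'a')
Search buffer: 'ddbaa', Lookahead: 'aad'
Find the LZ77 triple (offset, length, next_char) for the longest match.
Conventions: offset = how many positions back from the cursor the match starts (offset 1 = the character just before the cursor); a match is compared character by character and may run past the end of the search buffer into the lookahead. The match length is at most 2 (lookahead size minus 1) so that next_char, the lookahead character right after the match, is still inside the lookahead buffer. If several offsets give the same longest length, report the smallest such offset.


Try each offset into the search buffer:
  offset=1 (pos 4, char 'a'): match length 2
  offset=2 (pos 3, char 'a'): match length 2
  offset=3 (pos 2, char 'b'): match length 0
  offset=4 (pos 1, char 'd'): match length 0
  offset=5 (pos 0, char 'd'): match length 0
Longest match has length 2, found at offsets 1, 2; take the smallest, offset 1.
next_char = character at position 5 + 2 = 7 -> 'd'

Best match: offset=1, length=2 (matching 'aa' starting at position 4)
LZ77 triple: (1, 2, 'd')


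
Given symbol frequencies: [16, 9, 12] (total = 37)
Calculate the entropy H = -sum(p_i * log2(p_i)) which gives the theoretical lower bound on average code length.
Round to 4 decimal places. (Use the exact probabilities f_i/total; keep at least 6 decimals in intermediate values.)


Per-symbol terms -p_i * log2(p_i) with p_i = f_i/37:
  p = 16/37 = 0.432432: log2(p) = -1.209453, -p*log2(p) = 0.523007
  p = 9/37 = 0.243243: log2(p) = -2.039528, -p*log2(p) = 0.496101
  p = 12/37 = 0.324324: log2(p) = -1.624491, -p*log2(p) = 0.526862
H = 0.523007 + 0.496101 + 0.526862 = 1.545970

H = 1.546 bits/symbol


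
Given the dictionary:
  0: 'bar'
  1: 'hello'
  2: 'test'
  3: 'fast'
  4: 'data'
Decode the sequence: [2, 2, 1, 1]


Look up each index in the dictionary:
  2 -> 'test'
  2 -> 'test'
  1 -> 'hello'
  1 -> 'hello'

Decoded: "test test hello hello"


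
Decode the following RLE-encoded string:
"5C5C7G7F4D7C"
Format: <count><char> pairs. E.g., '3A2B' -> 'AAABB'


Expanding each <count><char> pair:
  5C -> 'CCCCC'
  5C -> 'CCCCC'
  7G -> 'GGGGGGG'
  7F -> 'FFFFFFF'
  4D -> 'DDDD'
  7C -> 'CCCCCCC'

Decoded = CCCCCCCCCCGGGGGGGFFFFFFFDDDDCCCCCCC


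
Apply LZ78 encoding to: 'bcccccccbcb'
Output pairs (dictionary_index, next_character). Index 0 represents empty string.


LZ78 encoding steps:
Dictionary: {0: ''}
Step 1: w='' (idx 0), next='b' -> output (0, 'b'), add 'b' as idx 1
Step 2: w='' (idx 0), next='c' -> output (0, 'c'), add 'c' as idx 2
Step 3: w='c' (idx 2), next='c' -> output (2, 'c'), add 'cc' as idx 3
Step 4: w='cc' (idx 3), next='c' -> output (3, 'c'), add 'ccc' as idx 4
Step 5: w='c' (idx 2), next='b' -> output (2, 'b'), add 'cb' as idx 5
Step 6: w='cb' (idx 5), end of input -> output (5, '')


Encoded: [(0, 'b'), (0, 'c'), (2, 'c'), (3, 'c'), (2, 'b'), (5, '')]


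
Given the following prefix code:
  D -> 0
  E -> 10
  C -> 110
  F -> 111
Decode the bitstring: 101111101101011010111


Decoding step by step:
Bits 10 -> E
Bits 111 -> F
Bits 110 -> C
Bits 110 -> C
Bits 10 -> E
Bits 110 -> C
Bits 10 -> E
Bits 111 -> F


Decoded message: EFCCECEF


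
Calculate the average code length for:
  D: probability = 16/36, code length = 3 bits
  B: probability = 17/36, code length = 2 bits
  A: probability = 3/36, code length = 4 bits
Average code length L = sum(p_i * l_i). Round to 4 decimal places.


Weighted contributions p_i * l_i:
  D: (16/36) * 3 = 48/36
  B: (17/36) * 2 = 34/36
  A: (3/36) * 4 = 12/36
Sum = (48 + 34 + 12)/36 = 94/36

L = 94/36 = 2.6111 bits/symbol


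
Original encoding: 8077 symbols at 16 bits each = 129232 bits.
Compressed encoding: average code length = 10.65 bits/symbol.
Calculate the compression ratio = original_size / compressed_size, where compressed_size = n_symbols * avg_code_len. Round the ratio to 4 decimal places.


original_size = n_symbols * orig_bits = 8077 * 16 = 129232 bits
compressed_size = n_symbols * avg_code_len = 8077 * 10.65 = 86020.05 bits
ratio = original_size / compressed_size = 129232 / 86020.05 = 1.5023

Compression ratio = 1.5023


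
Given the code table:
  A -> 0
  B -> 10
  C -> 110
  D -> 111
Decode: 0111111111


Decoding:
0 -> A
111 -> D
111 -> D
111 -> D


Result: ADDD


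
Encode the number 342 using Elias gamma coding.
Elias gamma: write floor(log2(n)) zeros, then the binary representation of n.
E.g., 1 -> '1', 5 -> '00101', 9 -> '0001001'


num_bits = floor(log2(342)) + 1 = 9
leading_zeros = num_bits - 1 = 8
binary(342) = 101010110

Elias gamma(342) = '00000000' + '101010110' = 00000000101010110 (17 bits)


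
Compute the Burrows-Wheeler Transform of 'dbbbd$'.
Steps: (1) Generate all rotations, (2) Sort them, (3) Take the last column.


Rotations (sorted):
  0: $dbbbd -> last char: d
  1: bbbd$d -> last char: d
  2: bbd$db -> last char: b
  3: bd$dbb -> last char: b
  4: d$dbbb -> last char: b
  5: dbbbd$ -> last char: $


BWT = ddbbb$


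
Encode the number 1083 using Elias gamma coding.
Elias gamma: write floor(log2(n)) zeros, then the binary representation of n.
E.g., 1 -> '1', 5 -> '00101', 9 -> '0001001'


num_bits = floor(log2(1083)) + 1 = 11
leading_zeros = num_bits - 1 = 10
binary(1083) = 10000111011

Elias gamma(1083) = '0000000000' + '10000111011' = 000000000010000111011 (21 bits)


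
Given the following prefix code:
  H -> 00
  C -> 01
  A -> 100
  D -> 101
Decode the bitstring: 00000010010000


Decoding step by step:
Bits 00 -> H
Bits 00 -> H
Bits 00 -> H
Bits 100 -> A
Bits 100 -> A
Bits 00 -> H


Decoded message: HHHAAH


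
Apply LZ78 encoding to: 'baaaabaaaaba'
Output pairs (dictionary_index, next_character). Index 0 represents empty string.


LZ78 encoding steps:
Dictionary: {0: ''}
Step 1: w='' (idx 0), next='b' -> output (0, 'b'), add 'b' as idx 1
Step 2: w='' (idx 0), next='a' -> output (0, 'a'), add 'a' as idx 2
Step 3: w='a' (idx 2), next='a' -> output (2, 'a'), add 'aa' as idx 3
Step 4: w='a' (idx 2), next='b' -> output (2, 'b'), add 'ab' as idx 4
Step 5: w='aa' (idx 3), next='a' -> output (3, 'a'), add 'aaa' as idx 5
Step 6: w='ab' (idx 4), next='a' -> output (4, 'a'), add 'aba' as idx 6


Encoded: [(0, 'b'), (0, 'a'), (2, 'a'), (2, 'b'), (3, 'a'), (4, 'a')]


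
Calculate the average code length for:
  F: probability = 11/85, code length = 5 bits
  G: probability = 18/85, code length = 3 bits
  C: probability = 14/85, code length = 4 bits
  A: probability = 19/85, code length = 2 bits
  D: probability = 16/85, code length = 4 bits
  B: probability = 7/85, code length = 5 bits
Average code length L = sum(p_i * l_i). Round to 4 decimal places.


Weighted contributions p_i * l_i:
  F: (11/85) * 5 = 55/85
  G: (18/85) * 3 = 54/85
  C: (14/85) * 4 = 56/85
  A: (19/85) * 2 = 38/85
  D: (16/85) * 4 = 64/85
  B: (7/85) * 5 = 35/85
Sum = (55 + 54 + 56 + 38 + 64 + 35)/85 = 302/85

L = 302/85 = 3.5529 bits/symbol


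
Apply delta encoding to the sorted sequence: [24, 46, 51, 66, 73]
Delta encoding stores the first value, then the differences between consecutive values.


First value: 24
Deltas:
  46 - 24 = 22
  51 - 46 = 5
  66 - 51 = 15
  73 - 66 = 7


Delta encoded: [24, 22, 5, 15, 7]


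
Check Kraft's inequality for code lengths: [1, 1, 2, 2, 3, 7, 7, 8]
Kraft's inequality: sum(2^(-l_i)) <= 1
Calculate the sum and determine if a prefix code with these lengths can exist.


Sum = 2^(-1) + 2^(-1) + 2^(-2) + 2^(-2) + 2^(-3) + 2^(-7) + 2^(-7) + 2^(-8)
    = 0.5 + 0.5 + 0.25 + 0.25 + 0.125 + 0.0078125 + 0.0078125 + 0.00390625
    = 421/256 = 1.64453125
Since 1.64453125 > 1, Kraft's inequality is NOT satisfied.
A prefix code with these lengths CANNOT exist.

Kraft sum = 1.64453125. Not satisfied.


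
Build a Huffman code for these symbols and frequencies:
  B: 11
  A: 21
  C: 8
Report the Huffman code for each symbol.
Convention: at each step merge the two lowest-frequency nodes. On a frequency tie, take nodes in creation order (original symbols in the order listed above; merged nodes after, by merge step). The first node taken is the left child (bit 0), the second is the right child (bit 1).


Huffman tree construction:
Step 1: Merge C(8) + B(11) = 19
Step 2: Merge (C+B)(19) + A(21) = 40
Read each symbol's code off the tree from the root (left child = 0, right child = 1).

Codes:
  B: 01 (length 2)
  A: 1 (length 1)
  C: 00 (length 2)
Average code length: 59/40 = 1.4750 bits/symbol


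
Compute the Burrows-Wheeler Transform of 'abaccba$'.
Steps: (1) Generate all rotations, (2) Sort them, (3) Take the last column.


Rotations (sorted):
  0: $abaccba -> last char: a
  1: a$abaccb -> last char: b
  2: abaccba$ -> last char: $
  3: accba$ab -> last char: b
  4: ba$abacc -> last char: c
  5: baccba$a -> last char: a
  6: cba$abac -> last char: c
  7: ccba$aba -> last char: a


BWT = ab$bcaca


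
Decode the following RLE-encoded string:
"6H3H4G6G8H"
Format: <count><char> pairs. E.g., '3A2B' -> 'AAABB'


Expanding each <count><char> pair:
  6H -> 'HHHHHH'
  3H -> 'HHH'
  4G -> 'GGGG'
  6G -> 'GGGGGG'
  8H -> 'HHHHHHHH'

Decoded = HHHHHHHHHGGGGGGGGGGHHHHHHHH


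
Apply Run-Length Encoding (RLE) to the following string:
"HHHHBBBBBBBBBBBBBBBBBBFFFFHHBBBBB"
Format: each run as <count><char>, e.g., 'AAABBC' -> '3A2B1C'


Scanning runs left to right:
  i=0: run of 'H' x 4 -> '4H'
  i=4: run of 'B' x 18 -> '18B'
  i=22: run of 'F' x 4 -> '4F'
  i=26: run of 'H' x 2 -> '2H'
  i=28: run of 'B' x 5 -> '5B'

RLE = 4H18B4F2H5B


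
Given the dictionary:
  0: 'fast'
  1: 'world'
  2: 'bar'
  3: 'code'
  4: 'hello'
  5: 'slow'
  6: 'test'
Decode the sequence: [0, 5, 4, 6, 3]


Look up each index in the dictionary:
  0 -> 'fast'
  5 -> 'slow'
  4 -> 'hello'
  6 -> 'test'
  3 -> 'code'

Decoded: "fast slow hello test code"


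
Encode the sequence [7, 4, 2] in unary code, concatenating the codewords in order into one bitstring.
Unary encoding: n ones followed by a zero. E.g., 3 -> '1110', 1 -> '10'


Encode each number as n ones followed by a terminating 0:
  7 -> 11111110 (8 bits)
  4 -> 11110 (5 bits)
  2 -> 110 (3 bits)
Total length = 8 + 5 + 3 = 16 bits.

Unary([7, 4, 2]) = 1111111011110110 (16 bits)


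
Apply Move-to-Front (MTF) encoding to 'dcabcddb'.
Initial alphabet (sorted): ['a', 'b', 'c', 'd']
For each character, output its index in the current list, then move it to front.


MTF encoding:
'd': index 3 in ['a', 'b', 'c', 'd'] -> ['d', 'a', 'b', 'c']
'c': index 3 in ['d', 'a', 'b', 'c'] -> ['c', 'd', 'a', 'b']
'a': index 2 in ['c', 'd', 'a', 'b'] -> ['a', 'c', 'd', 'b']
'b': index 3 in ['a', 'c', 'd', 'b'] -> ['b', 'a', 'c', 'd']
'c': index 2 in ['b', 'a', 'c', 'd'] -> ['c', 'b', 'a', 'd']
'd': index 3 in ['c', 'b', 'a', 'd'] -> ['d', 'c', 'b', 'a']
'd': index 0 in ['d', 'c', 'b', 'a'] -> ['d', 'c', 'b', 'a']
'b': index 2 in ['d', 'c', 'b', 'a'] -> ['b', 'd', 'c', 'a']


Output: [3, 3, 2, 3, 2, 3, 0, 2]


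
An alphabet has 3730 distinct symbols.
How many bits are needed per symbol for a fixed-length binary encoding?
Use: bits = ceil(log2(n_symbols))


log2(3730) = 11.865
Bracket: 2^11 = 2048 < 3730 <= 2^12 = 4096
So ceil(log2(3730)) = 12

bits = ceil(log2(3730)) = ceil(11.865) = 12 bits


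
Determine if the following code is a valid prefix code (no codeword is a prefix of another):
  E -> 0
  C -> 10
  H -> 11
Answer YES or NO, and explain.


Checking each pair (does one codeword prefix another?):
  E='0' vs C='10': no prefix
  E='0' vs H='11': no prefix
  C='10' vs E='0': no prefix
  C='10' vs H='11': no prefix
  H='11' vs E='0': no prefix
  H='11' vs C='10': no prefix
No violation found over all pairs.

YES -- this is a valid prefix code. No codeword is a prefix of any other codeword.


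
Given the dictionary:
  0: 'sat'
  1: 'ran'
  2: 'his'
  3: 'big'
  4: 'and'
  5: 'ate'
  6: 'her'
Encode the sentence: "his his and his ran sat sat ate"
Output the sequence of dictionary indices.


Look up each word in the dictionary:
  'his' -> 2
  'his' -> 2
  'and' -> 4
  'his' -> 2
  'ran' -> 1
  'sat' -> 0
  'sat' -> 0
  'ate' -> 5

Encoded: [2, 2, 4, 2, 1, 0, 0, 5]


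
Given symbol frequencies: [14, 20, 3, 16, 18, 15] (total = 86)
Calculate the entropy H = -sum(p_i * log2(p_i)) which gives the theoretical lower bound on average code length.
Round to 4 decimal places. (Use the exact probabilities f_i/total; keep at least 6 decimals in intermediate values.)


Per-symbol terms -p_i * log2(p_i) with p_i = f_i/86:
  p = 14/86 = 0.162791: log2(p) = -2.618910, -p*log2(p) = 0.426334
  p = 20/86 = 0.232558: log2(p) = -2.104337, -p*log2(p) = 0.489381
  p = 3/86 = 0.034884: log2(p) = -4.841302, -p*log2(p) = 0.168883
  p = 16/86 = 0.186047: log2(p) = -2.426265, -p*log2(p) = 0.451398
  p = 18/86 = 0.209302: log2(p) = -2.256340, -p*log2(p) = 0.472257
  p = 15/86 = 0.174419: log2(p) = -2.519374, -p*log2(p) = 0.439426
H = 0.426334 + 0.489381 + 0.168883 + 0.451398 + 0.472257 + 0.439426 = 2.447679

H = 2.4477 bits/symbol


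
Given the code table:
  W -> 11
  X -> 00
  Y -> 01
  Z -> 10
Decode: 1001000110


Decoding:
10 -> Z
01 -> Y
00 -> X
01 -> Y
10 -> Z


Result: ZYXYZ


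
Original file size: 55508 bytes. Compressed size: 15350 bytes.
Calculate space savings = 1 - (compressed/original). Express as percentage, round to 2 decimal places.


ratio = compressed/original = 15350/55508 = 0.276537
savings = 1 - ratio = 1 - 0.276537 = 0.723463
as a percentage: 0.723463 * 100 = 72.35%

Space savings = 1 - 15350/55508 = 72.35%


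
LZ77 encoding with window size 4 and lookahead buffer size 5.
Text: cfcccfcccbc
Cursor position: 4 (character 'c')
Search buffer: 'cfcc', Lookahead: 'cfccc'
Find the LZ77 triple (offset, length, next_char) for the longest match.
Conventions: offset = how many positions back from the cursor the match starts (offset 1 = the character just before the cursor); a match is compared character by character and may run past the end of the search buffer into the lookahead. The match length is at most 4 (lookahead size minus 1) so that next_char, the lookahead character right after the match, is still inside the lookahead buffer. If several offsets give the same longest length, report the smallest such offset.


Try each offset into the search buffer:
  offset=1 (pos 3, char 'c'): match length 1
  offset=2 (pos 2, char 'c'): match length 1
  offset=3 (pos 1, char 'f'): match length 0
  offset=4 (pos 0, char 'c'): match length 4
Longest match has length 4 at offset 4.
next_char = character at position 4 + 4 = 8 -> 'c'

Best match: offset=4, length=4 (matching 'cfcc' starting at position 0)
LZ77 triple: (4, 4, 'c')


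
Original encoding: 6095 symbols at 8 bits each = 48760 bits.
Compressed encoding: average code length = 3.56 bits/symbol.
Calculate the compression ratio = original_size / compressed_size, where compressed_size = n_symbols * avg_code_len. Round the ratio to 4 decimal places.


original_size = n_symbols * orig_bits = 6095 * 8 = 48760 bits
compressed_size = n_symbols * avg_code_len = 6095 * 3.56 = 21698.2 bits
ratio = original_size / compressed_size = 48760 / 21698.2 = 2.2472

Compression ratio = 2.2472


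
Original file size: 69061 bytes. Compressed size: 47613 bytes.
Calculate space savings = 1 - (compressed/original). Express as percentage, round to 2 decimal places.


ratio = compressed/original = 47613/69061 = 0.689434
savings = 1 - ratio = 1 - 0.689434 = 0.310566
as a percentage: 0.310566 * 100 = 31.06%

Space savings = 1 - 47613/69061 = 31.06%


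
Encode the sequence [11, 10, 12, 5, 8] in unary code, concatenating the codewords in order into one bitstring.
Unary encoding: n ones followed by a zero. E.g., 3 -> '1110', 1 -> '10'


Encode each number as n ones followed by a terminating 0:
  11 -> 111111111110 (12 bits)
  10 -> 11111111110 (11 bits)
  12 -> 1111111111110 (13 bits)
  5 -> 111110 (6 bits)
  8 -> 111111110 (9 bits)
Total length = 12 + 11 + 13 + 6 + 9 = 51 bits.

Unary([11, 10, 12, 5, 8]) = 111111111110111111111101111111111110111110111111110 (51 bits)


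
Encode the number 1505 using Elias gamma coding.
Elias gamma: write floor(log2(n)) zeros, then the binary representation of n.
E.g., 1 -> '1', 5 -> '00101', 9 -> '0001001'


num_bits = floor(log2(1505)) + 1 = 11
leading_zeros = num_bits - 1 = 10
binary(1505) = 10111100001

Elias gamma(1505) = '0000000000' + '10111100001' = 000000000010111100001 (21 bits)


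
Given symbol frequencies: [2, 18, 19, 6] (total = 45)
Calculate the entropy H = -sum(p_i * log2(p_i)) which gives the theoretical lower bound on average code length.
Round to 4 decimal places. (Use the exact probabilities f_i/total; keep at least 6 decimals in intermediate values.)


Per-symbol terms -p_i * log2(p_i) with p_i = f_i/45:
  p = 2/45 = 0.044444: log2(p) = -4.491853, -p*log2(p) = 0.199638
  p = 18/45 = 0.400000: log2(p) = -1.321928, -p*log2(p) = 0.528771
  p = 19/45 = 0.422222: log2(p) = -1.243926, -p*log2(p) = 0.525213
  p = 6/45 = 0.133333: log2(p) = -2.906891, -p*log2(p) = 0.387585
H = 0.199638 + 0.528771 + 0.525213 + 0.387585 = 1.641207

H = 1.6412 bits/symbol


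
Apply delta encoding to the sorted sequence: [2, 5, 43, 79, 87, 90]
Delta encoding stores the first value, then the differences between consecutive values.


First value: 2
Deltas:
  5 - 2 = 3
  43 - 5 = 38
  79 - 43 = 36
  87 - 79 = 8
  90 - 87 = 3


Delta encoded: [2, 3, 38, 36, 8, 3]


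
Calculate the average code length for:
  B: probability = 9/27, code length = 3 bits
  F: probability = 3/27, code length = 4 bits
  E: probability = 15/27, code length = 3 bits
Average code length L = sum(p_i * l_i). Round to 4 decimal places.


Weighted contributions p_i * l_i:
  B: (9/27) * 3 = 27/27
  F: (3/27) * 4 = 12/27
  E: (15/27) * 3 = 45/27
Sum = (27 + 12 + 45)/27 = 84/27

L = 84/27 = 3.1111 bits/symbol


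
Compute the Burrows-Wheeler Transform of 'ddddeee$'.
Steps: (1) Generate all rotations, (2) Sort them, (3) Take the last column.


Rotations (sorted):
  0: $ddddeee -> last char: e
  1: ddddeee$ -> last char: $
  2: dddeee$d -> last char: d
  3: ddeee$dd -> last char: d
  4: deee$ddd -> last char: d
  5: e$ddddee -> last char: e
  6: ee$dddde -> last char: e
  7: eee$dddd -> last char: d


BWT = e$dddeed


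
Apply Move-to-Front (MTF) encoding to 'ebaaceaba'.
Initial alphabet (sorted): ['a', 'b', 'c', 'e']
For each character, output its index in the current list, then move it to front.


MTF encoding:
'e': index 3 in ['a', 'b', 'c', 'e'] -> ['e', 'a', 'b', 'c']
'b': index 2 in ['e', 'a', 'b', 'c'] -> ['b', 'e', 'a', 'c']
'a': index 2 in ['b', 'e', 'a', 'c'] -> ['a', 'b', 'e', 'c']
'a': index 0 in ['a', 'b', 'e', 'c'] -> ['a', 'b', 'e', 'c']
'c': index 3 in ['a', 'b', 'e', 'c'] -> ['c', 'a', 'b', 'e']
'e': index 3 in ['c', 'a', 'b', 'e'] -> ['e', 'c', 'a', 'b']
'a': index 2 in ['e', 'c', 'a', 'b'] -> ['a', 'e', 'c', 'b']
'b': index 3 in ['a', 'e', 'c', 'b'] -> ['b', 'a', 'e', 'c']
'a': index 1 in ['b', 'a', 'e', 'c'] -> ['a', 'b', 'e', 'c']


Output: [3, 2, 2, 0, 3, 3, 2, 3, 1]


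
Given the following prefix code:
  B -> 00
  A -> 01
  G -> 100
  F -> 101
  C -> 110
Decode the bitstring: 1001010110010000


Decoding step by step:
Bits 100 -> G
Bits 101 -> F
Bits 01 -> A
Bits 100 -> G
Bits 100 -> G
Bits 00 -> B


Decoded message: GFAGGB


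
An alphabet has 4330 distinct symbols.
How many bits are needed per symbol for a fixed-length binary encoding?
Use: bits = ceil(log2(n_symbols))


log2(4330) = 12.0802
Bracket: 2^12 = 4096 < 4330 <= 2^13 = 8192
So ceil(log2(4330)) = 13

bits = ceil(log2(4330)) = ceil(12.0802) = 13 bits


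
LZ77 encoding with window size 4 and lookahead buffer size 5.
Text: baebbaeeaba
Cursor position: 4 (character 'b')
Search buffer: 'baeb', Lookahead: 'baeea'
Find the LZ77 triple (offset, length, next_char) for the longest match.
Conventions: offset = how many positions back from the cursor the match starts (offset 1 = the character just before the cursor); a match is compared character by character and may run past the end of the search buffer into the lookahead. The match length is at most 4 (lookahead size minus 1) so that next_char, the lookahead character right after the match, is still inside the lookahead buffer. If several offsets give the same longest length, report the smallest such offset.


Try each offset into the search buffer:
  offset=1 (pos 3, char 'b'): match length 1
  offset=2 (pos 2, char 'e'): match length 0
  offset=3 (pos 1, char 'a'): match length 0
  offset=4 (pos 0, char 'b'): match length 3
Longest match has length 3 at offset 4.
next_char = character at position 4 + 3 = 7 -> 'e'

Best match: offset=4, length=3 (matching 'bae' starting at position 0)
LZ77 triple: (4, 3, 'e')


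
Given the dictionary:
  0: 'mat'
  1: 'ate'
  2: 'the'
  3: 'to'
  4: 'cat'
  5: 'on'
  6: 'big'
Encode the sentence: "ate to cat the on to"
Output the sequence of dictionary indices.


Look up each word in the dictionary:
  'ate' -> 1
  'to' -> 3
  'cat' -> 4
  'the' -> 2
  'on' -> 5
  'to' -> 3

Encoded: [1, 3, 4, 2, 5, 3]


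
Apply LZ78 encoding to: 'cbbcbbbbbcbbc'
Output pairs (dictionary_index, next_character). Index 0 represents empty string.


LZ78 encoding steps:
Dictionary: {0: ''}
Step 1: w='' (idx 0), next='c' -> output (0, 'c'), add 'c' as idx 1
Step 2: w='' (idx 0), next='b' -> output (0, 'b'), add 'b' as idx 2
Step 3: w='b' (idx 2), next='c' -> output (2, 'c'), add 'bc' as idx 3
Step 4: w='b' (idx 2), next='b' -> output (2, 'b'), add 'bb' as idx 4
Step 5: w='bb' (idx 4), next='b' -> output (4, 'b'), add 'bbb' as idx 5
Step 6: w='c' (idx 1), next='b' -> output (1, 'b'), add 'cb' as idx 6
Step 7: w='bc' (idx 3), end of input -> output (3, '')


Encoded: [(0, 'c'), (0, 'b'), (2, 'c'), (2, 'b'), (4, 'b'), (1, 'b'), (3, '')]


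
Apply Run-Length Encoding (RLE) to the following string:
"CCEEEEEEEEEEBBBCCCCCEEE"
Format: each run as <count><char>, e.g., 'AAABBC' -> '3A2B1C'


Scanning runs left to right:
  i=0: run of 'C' x 2 -> '2C'
  i=2: run of 'E' x 10 -> '10E'
  i=12: run of 'B' x 3 -> '3B'
  i=15: run of 'C' x 5 -> '5C'
  i=20: run of 'E' x 3 -> '3E'

RLE = 2C10E3B5C3E


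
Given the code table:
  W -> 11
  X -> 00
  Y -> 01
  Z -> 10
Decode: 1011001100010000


Decoding:
10 -> Z
11 -> W
00 -> X
11 -> W
00 -> X
01 -> Y
00 -> X
00 -> X


Result: ZWXWXYXX


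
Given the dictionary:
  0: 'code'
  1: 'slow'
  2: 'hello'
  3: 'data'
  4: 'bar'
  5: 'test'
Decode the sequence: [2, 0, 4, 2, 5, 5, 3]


Look up each index in the dictionary:
  2 -> 'hello'
  0 -> 'code'
  4 -> 'bar'
  2 -> 'hello'
  5 -> 'test'
  5 -> 'test'
  3 -> 'data'

Decoded: "hello code bar hello test test data"


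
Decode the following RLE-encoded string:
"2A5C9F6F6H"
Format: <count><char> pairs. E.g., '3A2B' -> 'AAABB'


Expanding each <count><char> pair:
  2A -> 'AA'
  5C -> 'CCCCC'
  9F -> 'FFFFFFFFF'
  6F -> 'FFFFFF'
  6H -> 'HHHHHH'

Decoded = AACCCCCFFFFFFFFFFFFFFFHHHHHH


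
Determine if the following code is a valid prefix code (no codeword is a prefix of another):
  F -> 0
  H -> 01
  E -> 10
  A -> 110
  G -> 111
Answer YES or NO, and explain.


Checking each pair (does one codeword prefix another?):
  F='0' vs H='01': prefix -- VIOLATION

NO -- this is NOT a valid prefix code. F (0) is a prefix of H (01).


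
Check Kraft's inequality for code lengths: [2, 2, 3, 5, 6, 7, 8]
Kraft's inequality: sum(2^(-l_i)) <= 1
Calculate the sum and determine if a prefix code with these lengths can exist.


Sum = 2^(-2) + 2^(-2) + 2^(-3) + 2^(-5) + 2^(-6) + 2^(-7) + 2^(-8)
    = 0.25 + 0.25 + 0.125 + 0.03125 + 0.015625 + 0.0078125 + 0.00390625
    = 175/256 = 0.68359375
Since 0.68359375 <= 1, Kraft's inequality IS satisfied.
A prefix code with these lengths CAN exist.

Kraft sum = 0.68359375. Satisfied.


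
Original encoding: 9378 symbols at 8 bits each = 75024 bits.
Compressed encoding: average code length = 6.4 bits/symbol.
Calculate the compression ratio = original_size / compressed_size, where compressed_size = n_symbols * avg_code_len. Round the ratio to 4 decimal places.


original_size = n_symbols * orig_bits = 9378 * 8 = 75024 bits
compressed_size = n_symbols * avg_code_len = 9378 * 6.4 = 60019.2 bits
ratio = original_size / compressed_size = 75024 / 60019.2 = 1.25

Compression ratio = 1.25


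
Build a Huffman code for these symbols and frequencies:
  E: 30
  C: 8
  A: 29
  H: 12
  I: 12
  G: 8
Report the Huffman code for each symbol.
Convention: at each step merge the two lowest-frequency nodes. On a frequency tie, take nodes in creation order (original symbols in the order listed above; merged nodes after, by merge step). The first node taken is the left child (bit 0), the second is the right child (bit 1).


Huffman tree construction:
Step 1: Merge C(8) + G(8) = 16
Step 2: Merge H(12) + I(12) = 24
Step 3: Merge (C+G)(16) + (H+I)(24) = 40
Step 4: Merge A(29) + E(30) = 59
Step 5: Merge ((C+G)+(H+I))(40) + (A+E)(59) = 99
Read each symbol's code off the tree from the root (left child = 0, right child = 1).

Codes:
  E: 11 (length 2)
  C: 000 (length 3)
  A: 10 (length 2)
  H: 010 (length 3)
  I: 011 (length 3)
  G: 001 (length 3)
Average code length: 238/99 = 2.4040 bits/symbol


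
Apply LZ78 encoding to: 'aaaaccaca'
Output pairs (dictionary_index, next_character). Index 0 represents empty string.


LZ78 encoding steps:
Dictionary: {0: ''}
Step 1: w='' (idx 0), next='a' -> output (0, 'a'), add 'a' as idx 1
Step 2: w='a' (idx 1), next='a' -> output (1, 'a'), add 'aa' as idx 2
Step 3: w='a' (idx 1), next='c' -> output (1, 'c'), add 'ac' as idx 3
Step 4: w='' (idx 0), next='c' -> output (0, 'c'), add 'c' as idx 4
Step 5: w='ac' (idx 3), next='a' -> output (3, 'a'), add 'aca' as idx 5


Encoded: [(0, 'a'), (1, 'a'), (1, 'c'), (0, 'c'), (3, 'a')]
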